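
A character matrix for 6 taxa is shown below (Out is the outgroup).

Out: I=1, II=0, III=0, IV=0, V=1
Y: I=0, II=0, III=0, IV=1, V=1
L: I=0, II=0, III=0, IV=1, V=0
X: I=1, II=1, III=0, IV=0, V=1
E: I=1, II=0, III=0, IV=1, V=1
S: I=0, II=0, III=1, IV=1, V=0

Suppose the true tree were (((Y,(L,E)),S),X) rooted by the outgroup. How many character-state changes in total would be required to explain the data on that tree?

7

Map each character onto (((Y,(L,E)),S),X) (rooted by Out) and count the minimum state changes it requires (Fitch parsimony):
I: 2; II: 1; III: 1; IV: 1; V: 2.
Total tree length = 7.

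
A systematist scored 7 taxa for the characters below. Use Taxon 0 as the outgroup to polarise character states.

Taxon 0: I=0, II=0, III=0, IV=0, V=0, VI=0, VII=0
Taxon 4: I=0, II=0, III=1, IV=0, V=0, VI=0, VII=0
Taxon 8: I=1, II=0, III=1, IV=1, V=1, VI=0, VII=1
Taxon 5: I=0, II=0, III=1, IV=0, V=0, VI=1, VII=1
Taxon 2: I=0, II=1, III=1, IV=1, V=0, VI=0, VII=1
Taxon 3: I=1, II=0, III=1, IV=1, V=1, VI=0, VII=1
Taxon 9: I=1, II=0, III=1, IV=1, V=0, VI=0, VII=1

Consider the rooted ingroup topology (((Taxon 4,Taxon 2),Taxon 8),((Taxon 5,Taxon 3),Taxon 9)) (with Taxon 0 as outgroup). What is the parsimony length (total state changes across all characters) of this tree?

Map each character onto (((Taxon 4,Taxon 2),Taxon 8),((Taxon 5,Taxon 3),Taxon 9)) (rooted by Taxon 0) and count the minimum state changes it requires (Fitch parsimony):
I: 3; II: 1; III: 1; IV: 3; V: 2; VI: 1; VII: 2.
Total tree length = 13.

13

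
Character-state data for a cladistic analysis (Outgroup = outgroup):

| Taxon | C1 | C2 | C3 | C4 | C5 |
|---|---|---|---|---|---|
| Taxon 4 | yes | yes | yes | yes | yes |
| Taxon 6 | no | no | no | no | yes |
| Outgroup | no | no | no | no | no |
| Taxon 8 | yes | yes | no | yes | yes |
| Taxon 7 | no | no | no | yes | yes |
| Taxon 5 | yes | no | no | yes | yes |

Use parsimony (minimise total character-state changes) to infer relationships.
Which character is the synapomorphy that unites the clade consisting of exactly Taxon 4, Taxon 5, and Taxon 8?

C1

The outgroup has state 'no' for every character, so 'yes' is the derived state throughout.
C1 (derived state 'yes') is shared by Taxon 4, Taxon 5, and Taxon 8 — a synapomorphy uniting that clade.
C2 (derived state 'yes') is shared by Taxon 4 and Taxon 8 — a synapomorphy uniting that clade.
C3 (derived state 'yes') is unique to Taxon 4 (autapomorphy; uninformative for grouping).
C4 (derived state 'yes') is shared by Taxon 4, Taxon 5, Taxon 7, and Taxon 8 — a synapomorphy uniting that clade.
All ingroup taxa share the derived state 'yes' for C5; it defines the ingroup but does not resolve relationships within it.
Most parsimonious ingroup topology: ((((Taxon 4,Taxon 8),Taxon 5),Taxon 7),Taxon 6).
The clade {Taxon 4, Taxon 5, Taxon 8} is supported by C1: its derived state 'yes' occurs in exactly those taxa and in no other taxon (including the outgroup).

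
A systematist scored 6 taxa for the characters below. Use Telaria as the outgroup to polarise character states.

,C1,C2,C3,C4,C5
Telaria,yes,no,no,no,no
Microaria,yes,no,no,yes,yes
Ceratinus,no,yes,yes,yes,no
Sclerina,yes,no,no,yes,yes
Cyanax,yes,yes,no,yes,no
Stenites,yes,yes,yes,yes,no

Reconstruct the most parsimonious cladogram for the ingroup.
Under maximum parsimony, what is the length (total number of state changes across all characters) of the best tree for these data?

Character polarity is set by the outgroup: the derived state is whichever differs from the outgroup's state, so for C1 the derived state is 'no', and for the remaining characters it is 'yes'.
C1: derived state 'no' in Ceratinus only — an autapomorphy, so it tells us nothing about relationships among taxa.
C2 (derived state 'yes') is shared by Ceratinus, Cyanax, and Stenites — a synapomorphy uniting that clade.
Only Ceratinus and Stenites show the derived state 'yes' for C3, supporting them as a clade.
All ingroup taxa share the derived state 'yes' for C4; it defines the ingroup but does not resolve relationships within it.
C5: derived state 'yes' in Microaria and Sclerina only — synapomorphy for {Microaria, Sclerina}.
Most parsimonious ingroup topology: ((Microaria,Sclerina),((Ceratinus,Stenites),Cyanax)).
Changes per character on this tree: C1: 1; C2: 1; C3: 1; C4: 1; C5: 1.
Total = 5.

5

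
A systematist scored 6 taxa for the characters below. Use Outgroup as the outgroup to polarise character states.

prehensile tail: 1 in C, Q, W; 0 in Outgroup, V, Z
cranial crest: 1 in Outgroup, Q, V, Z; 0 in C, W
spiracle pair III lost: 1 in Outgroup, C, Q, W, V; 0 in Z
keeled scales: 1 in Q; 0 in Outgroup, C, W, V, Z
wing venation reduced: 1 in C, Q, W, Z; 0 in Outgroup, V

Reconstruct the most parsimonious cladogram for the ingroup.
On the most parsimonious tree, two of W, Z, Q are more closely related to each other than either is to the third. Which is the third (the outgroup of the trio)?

Z

Character polarity is set by the outgroup: the derived state is whichever differs from the outgroup's state, so for cranial crest, spiracle pair III lost the derived state is '0', and for the remaining characters it is '1'.
Only C, Q, and W show the derived state '1' for prehensile tail, supporting them as a clade.
cranial crest (derived state '0') is shared by C and W — a synapomorphy uniting that clade.
spiracle pair III lost (derived state '0') is unique to Z (autapomorphy; uninformative for grouping).
keeled scales (derived state '1') is unique to Q (autapomorphy; uninformative for grouping).
wing venation reduced: derived state '1' in C, Q, W, and Z only — synapomorphy for {C, Q, W, Z}.
Most parsimonious ingroup topology: ((((C,W),Q),Z),V).
Q and W share a more recent common ancestor with each other than either does with Z, so Z is the least closely related of the three.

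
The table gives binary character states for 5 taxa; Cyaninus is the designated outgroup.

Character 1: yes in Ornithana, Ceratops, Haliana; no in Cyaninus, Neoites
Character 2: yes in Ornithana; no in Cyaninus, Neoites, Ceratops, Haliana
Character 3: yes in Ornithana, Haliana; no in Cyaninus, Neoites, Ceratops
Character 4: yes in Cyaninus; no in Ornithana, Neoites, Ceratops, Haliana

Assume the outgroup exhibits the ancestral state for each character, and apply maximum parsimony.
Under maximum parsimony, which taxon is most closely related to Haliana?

Ornithana

Character polarity is set by the outgroup: the derived state is whichever differs from the outgroup's state, so for Character 4 the derived state is 'no', and for the remaining characters it is 'yes'.
Only Ceratops, Haliana, and Ornithana show the derived state 'yes' for Character 1, supporting them as a clade.
Character 2: derived state 'yes' in Ornithana only — an autapomorphy, so it tells us nothing about relationships among taxa.
Only Haliana and Ornithana show the derived state 'yes' for Character 3, supporting them as a clade.
All ingroup taxa share the derived state 'no' for Character 4; it defines the ingroup but does not resolve relationships within it.
Most parsimonious ingroup topology: (((Ornithana,Haliana),Ceratops),Neoites).
Haliana and Ornithana form a cherry on this tree, so they are sister taxa.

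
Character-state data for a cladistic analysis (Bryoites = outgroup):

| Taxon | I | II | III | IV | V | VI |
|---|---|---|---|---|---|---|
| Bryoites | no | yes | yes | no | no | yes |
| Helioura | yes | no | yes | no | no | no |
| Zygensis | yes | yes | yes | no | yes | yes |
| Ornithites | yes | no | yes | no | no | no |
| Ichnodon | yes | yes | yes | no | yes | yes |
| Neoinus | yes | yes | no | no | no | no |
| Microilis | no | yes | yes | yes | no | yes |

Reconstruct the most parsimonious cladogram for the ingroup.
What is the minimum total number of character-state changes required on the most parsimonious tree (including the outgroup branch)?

6

Character polarity is set by the outgroup: the derived state is whichever differs from the outgroup's state, so for II, III, VI the derived state is 'no', and for the remaining characters it is 'yes'.
I (derived state 'yes') is shared by Helioura, Ichnodon, Neoinus, Ornithites, and Zygensis — a synapomorphy uniting that clade.
II (derived state 'no') is shared by Helioura and Ornithites — a synapomorphy uniting that clade.
III: derived state 'no' in Neoinus only — an autapomorphy, so it tells us nothing about relationships among taxa.
IV: derived state 'yes' in Microilis only — an autapomorphy, so it tells us nothing about relationships among taxa.
V (derived state 'yes') is shared by Ichnodon and Zygensis — a synapomorphy uniting that clade.
Only Helioura, Neoinus, and Ornithites show the derived state 'no' for VI, supporting them as a clade.
Most parsimonious ingroup topology: ((((Helioura,Ornithites),Neoinus),(Zygensis,Ichnodon)),Microilis).
Changes per character on this tree: I: 1; II: 1; III: 1; IV: 1; V: 1; VI: 1.
Total = 6.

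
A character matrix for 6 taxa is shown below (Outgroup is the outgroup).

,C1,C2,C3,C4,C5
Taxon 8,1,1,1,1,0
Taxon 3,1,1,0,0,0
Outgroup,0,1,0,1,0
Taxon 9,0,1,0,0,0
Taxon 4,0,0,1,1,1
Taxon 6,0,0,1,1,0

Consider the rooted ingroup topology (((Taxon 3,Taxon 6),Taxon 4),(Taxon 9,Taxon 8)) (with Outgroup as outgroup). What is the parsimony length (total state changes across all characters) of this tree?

10

Map each character onto (((Taxon 3,Taxon 6),Taxon 4),(Taxon 9,Taxon 8)) (rooted by Outgroup) and count the minimum state changes it requires (Fitch parsimony):
C1: 2; C2: 2; C3: 3; C4: 2; C5: 1.
Total tree length = 10.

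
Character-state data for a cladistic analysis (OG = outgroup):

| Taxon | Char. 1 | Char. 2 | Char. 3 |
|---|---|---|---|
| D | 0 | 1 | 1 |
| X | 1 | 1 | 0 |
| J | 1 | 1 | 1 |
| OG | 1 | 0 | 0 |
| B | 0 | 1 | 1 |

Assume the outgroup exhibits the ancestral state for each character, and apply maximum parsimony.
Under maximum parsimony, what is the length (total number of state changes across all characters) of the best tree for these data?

3

Character polarity is set by the outgroup: the derived state is whichever differs from the outgroup's state, so for Char. 1 the derived state is '0', and for the remaining characters it is '1'.
Char. 1: derived state '0' in B and D only — synapomorphy for {B, D}.
All ingroup taxa share the derived state '1' for Char. 2; it defines the ingroup but does not resolve relationships within it.
Char. 3: derived state '1' in B, D, and J only — synapomorphy for {B, D, J}.
Most parsimonious ingroup topology: ((J,(B,D)),X).
Changes per character on this tree: Char. 1: 1; Char. 2: 1; Char. 3: 1.
Total = 3.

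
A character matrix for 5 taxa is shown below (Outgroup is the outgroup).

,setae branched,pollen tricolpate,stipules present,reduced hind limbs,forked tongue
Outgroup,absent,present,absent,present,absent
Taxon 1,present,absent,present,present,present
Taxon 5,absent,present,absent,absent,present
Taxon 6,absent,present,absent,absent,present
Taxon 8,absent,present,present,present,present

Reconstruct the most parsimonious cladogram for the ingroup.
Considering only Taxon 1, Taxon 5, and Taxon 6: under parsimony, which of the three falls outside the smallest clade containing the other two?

Taxon 1

Character polarity is set by the outgroup: the derived state is whichever differs from the outgroup's state, so for pollen tricolpate, reduced hind limbs the derived state is 'absent', and for the remaining characters it is 'present'.
setae branched: derived state 'present' in Taxon 1 only — an autapomorphy, so it tells us nothing about relationships among taxa.
pollen tricolpate: derived state 'absent' in Taxon 1 only — an autapomorphy, so it tells us nothing about relationships among taxa.
Only Taxon 1 and Taxon 8 show the derived state 'present' for stipules present, supporting them as a clade.
Only Taxon 5 and Taxon 6 show the derived state 'absent' for reduced hind limbs, supporting them as a clade.
forked tongue (derived state 'present') is shared by all ingroup taxa — unites the whole ingroup.
Most parsimonious ingroup topology: ((Taxon 1,Taxon 8),(Taxon 5,Taxon 6)).
Taxon 6 and Taxon 5 share a more recent common ancestor with each other than either does with Taxon 1, so Taxon 1 is the least closely related of the three.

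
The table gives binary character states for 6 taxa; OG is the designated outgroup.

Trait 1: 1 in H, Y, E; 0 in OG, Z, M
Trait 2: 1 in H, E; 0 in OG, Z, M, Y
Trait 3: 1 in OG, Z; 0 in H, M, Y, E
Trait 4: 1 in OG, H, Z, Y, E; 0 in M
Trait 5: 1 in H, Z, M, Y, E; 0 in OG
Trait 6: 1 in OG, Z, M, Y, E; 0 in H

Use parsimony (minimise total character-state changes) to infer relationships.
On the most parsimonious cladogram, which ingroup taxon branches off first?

Character polarity is set by the outgroup: the derived state is whichever differs from the outgroup's state, so for Trait 3, Trait 4, Trait 6 the derived state is '0', and for the remaining characters it is '1'.
Trait 1: derived state '1' in E, H, and Y only — synapomorphy for {E, H, Y}.
Trait 2: derived state '1' in E and H only — synapomorphy for {E, H}.
Trait 3: derived state '0' in E, H, M, and Y only — synapomorphy for {E, H, M, Y}.
Trait 4: derived state '0' in M only — an autapomorphy, so it tells us nothing about relationships among taxa.
All ingroup taxa share the derived state '1' for Trait 5; it defines the ingroup but does not resolve relationships within it.
Trait 6: derived state '0' in H only — an autapomorphy, so it tells us nothing about relationships among taxa.
Most parsimonious ingroup topology: ((((H,E),Y),M),Z).
Z is sister to the clade containing all other ingroup taxa, so it is the earliest-diverging (most basal) ingroup lineage.

Z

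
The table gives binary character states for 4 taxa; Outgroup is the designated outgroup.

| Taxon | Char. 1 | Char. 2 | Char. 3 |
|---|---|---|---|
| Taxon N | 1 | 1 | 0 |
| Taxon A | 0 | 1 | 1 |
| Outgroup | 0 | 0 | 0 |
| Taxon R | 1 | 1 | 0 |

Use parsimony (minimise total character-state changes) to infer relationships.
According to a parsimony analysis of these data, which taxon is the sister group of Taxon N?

The outgroup has state '0' for every character, so '1' is the derived state throughout.
Char. 1: derived state '1' in Taxon N and Taxon R only — synapomorphy for {Taxon N, Taxon R}.
Char. 2 (derived state '1') is shared by all ingroup taxa — unites the whole ingroup.
Char. 3 (derived state '1') is unique to Taxon A (autapomorphy; uninformative for grouping).
Most parsimonious ingroup topology: ((Taxon N,Taxon R),Taxon A).
Taxon N and Taxon R form a cherry on this tree, so they are sister taxa.

Taxon R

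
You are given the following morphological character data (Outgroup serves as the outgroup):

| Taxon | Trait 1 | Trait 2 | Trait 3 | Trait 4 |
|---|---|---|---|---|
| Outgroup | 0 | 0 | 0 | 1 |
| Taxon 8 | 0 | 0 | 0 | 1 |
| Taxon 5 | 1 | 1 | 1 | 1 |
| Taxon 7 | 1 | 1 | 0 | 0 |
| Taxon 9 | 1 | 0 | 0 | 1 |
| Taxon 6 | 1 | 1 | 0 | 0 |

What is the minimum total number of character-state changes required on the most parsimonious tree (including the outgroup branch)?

4

Character polarity is set by the outgroup: the derived state is whichever differs from the outgroup's state, so for Trait 4 the derived state is '0', and for the remaining characters it is '1'.
Trait 1: derived state '1' in Taxon 5, Taxon 6, Taxon 7, and Taxon 9 only — synapomorphy for {Taxon 5, Taxon 6, Taxon 7, Taxon 9}.
Trait 2: derived state '1' in Taxon 5, Taxon 6, and Taxon 7 only — synapomorphy for {Taxon 5, Taxon 6, Taxon 7}.
Trait 3: derived state '1' in Taxon 5 only — an autapomorphy, so it tells us nothing about relationships among taxa.
Trait 4: derived state '0' in Taxon 6 and Taxon 7 only — synapomorphy for {Taxon 6, Taxon 7}.
Most parsimonious ingroup topology: (Taxon 8,((Taxon 5,(Taxon 7,Taxon 6)),Taxon 9)).
Changes per character on this tree: Trait 1: 1; Trait 2: 1; Trait 3: 1; Trait 4: 1.
Total = 4.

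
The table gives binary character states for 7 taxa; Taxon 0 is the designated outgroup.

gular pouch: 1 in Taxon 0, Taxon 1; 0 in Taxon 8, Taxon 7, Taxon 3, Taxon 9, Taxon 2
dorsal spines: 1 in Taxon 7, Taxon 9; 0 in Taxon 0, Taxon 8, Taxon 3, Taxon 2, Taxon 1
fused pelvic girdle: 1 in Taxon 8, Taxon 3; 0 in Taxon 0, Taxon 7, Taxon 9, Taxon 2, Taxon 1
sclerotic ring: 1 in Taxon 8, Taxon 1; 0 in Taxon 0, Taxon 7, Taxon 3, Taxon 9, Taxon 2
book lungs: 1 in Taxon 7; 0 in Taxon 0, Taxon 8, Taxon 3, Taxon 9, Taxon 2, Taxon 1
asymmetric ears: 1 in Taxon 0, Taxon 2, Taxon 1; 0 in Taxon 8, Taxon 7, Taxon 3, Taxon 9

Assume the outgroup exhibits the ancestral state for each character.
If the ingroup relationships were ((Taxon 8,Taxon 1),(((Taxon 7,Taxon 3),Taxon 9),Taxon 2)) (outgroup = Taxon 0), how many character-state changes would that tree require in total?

10

Map each character onto ((Taxon 8,Taxon 1),(((Taxon 7,Taxon 3),Taxon 9),Taxon 2)) (rooted by Taxon 0) and count the minimum state changes it requires (Fitch parsimony):
gular pouch: 2; dorsal spines: 2; fused pelvic girdle: 2; sclerotic ring: 1; book lungs: 1; asymmetric ears: 2.
Total tree length = 10.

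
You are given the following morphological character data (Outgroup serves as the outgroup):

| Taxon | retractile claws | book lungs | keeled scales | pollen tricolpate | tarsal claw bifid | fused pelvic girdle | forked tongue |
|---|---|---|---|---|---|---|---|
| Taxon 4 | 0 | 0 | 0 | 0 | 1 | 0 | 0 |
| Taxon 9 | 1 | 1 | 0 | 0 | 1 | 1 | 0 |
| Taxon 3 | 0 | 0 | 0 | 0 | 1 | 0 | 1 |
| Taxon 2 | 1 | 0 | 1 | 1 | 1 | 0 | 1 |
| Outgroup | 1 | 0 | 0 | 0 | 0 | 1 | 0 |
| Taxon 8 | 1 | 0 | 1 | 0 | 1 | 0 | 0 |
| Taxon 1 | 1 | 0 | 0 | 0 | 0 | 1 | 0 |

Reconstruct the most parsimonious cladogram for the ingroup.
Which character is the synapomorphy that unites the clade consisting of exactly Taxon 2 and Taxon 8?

Character polarity is set by the outgroup: the derived state is whichever differs from the outgroup's state, so for retractile claws, fused pelvic girdle the derived state is '0', and for the remaining characters it is '1'.
retractile claws: derived state '0' in Taxon 3 and Taxon 4 only — synapomorphy for {Taxon 3, Taxon 4}.
book lungs: derived state '1' in Taxon 9 only — an autapomorphy, so it tells us nothing about relationships among taxa.
keeled scales (derived state '1') is shared by Taxon 2 and Taxon 8 — a synapomorphy uniting that clade.
pollen tricolpate (derived state '1') is unique to Taxon 2 (autapomorphy; uninformative for grouping).
tarsal claw bifid (derived state '1') is shared by Taxon 2, Taxon 3, Taxon 4, Taxon 8, and Taxon 9 — a synapomorphy uniting that clade.
fused pelvic girdle: derived state '0' in Taxon 2, Taxon 3, Taxon 4, and Taxon 8 only — synapomorphy for {Taxon 2, Taxon 3, Taxon 4, Taxon 8}.
forked tongue (state '1') occurs in Taxon 2 and Taxon 3 but conflicts with the nesting implied by the other characters — most parsimoniously interpreted as homoplasy.
Most parsimonious ingroup topology: ((Taxon 9,((Taxon 3,Taxon 4),(Taxon 8,Taxon 2))),Taxon 1).
The clade {Taxon 2, Taxon 8} is supported by keeled scales: its derived state '1' occurs in exactly those taxa and in no other taxon (including the outgroup).

keeled scales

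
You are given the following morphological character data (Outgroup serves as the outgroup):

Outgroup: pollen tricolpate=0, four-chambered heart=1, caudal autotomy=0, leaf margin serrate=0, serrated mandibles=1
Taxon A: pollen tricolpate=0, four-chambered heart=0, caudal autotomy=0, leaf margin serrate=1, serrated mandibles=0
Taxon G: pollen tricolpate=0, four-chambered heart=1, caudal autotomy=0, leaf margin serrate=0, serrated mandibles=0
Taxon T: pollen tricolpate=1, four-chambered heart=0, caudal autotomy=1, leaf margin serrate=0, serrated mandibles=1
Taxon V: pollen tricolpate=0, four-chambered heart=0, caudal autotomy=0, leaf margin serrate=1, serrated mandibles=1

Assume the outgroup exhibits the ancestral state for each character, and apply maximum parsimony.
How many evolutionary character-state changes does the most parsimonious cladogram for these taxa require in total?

6

Character polarity is set by the outgroup: the derived state is whichever differs from the outgroup's state, so for four-chambered heart, serrated mandibles the derived state is '0', and for the remaining characters it is '1'.
pollen tricolpate: derived state '1' in Taxon T only — an autapomorphy, so it tells us nothing about relationships among taxa.
four-chambered heart (derived state '0') is shared by Taxon A, Taxon T, and Taxon V — a synapomorphy uniting that clade.
caudal autotomy (derived state '1') is unique to Taxon T (autapomorphy; uninformative for grouping).
Only Taxon A and Taxon V show the derived state '1' for leaf margin serrate, supporting them as a clade.
serrated mandibles groups Taxon A and Taxon G, which is incompatible with the clades supported by the remaining characters; treating it as convergent (homoplasy) costs fewer steps than any alternative tree.
Most parsimonious ingroup topology: (((Taxon A,Taxon V),Taxon T),Taxon G).
Changes per character on this tree: pollen tricolpate: 1; four-chambered heart: 1; caudal autotomy: 1; leaf margin serrate: 1; serrated mandibles: 2.
Total = 6.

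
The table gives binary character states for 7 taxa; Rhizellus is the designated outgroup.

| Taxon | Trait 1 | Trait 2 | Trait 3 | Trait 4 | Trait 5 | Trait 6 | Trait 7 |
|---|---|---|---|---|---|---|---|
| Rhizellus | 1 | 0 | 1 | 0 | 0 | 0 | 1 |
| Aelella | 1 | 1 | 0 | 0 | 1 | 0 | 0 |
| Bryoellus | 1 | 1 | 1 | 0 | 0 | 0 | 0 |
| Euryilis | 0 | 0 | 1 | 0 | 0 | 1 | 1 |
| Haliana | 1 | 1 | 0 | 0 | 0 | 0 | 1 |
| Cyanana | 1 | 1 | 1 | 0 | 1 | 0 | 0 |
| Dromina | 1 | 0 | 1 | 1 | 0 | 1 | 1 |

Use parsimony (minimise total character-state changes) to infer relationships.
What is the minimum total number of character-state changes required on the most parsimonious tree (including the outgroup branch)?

8

Character polarity is set by the outgroup: the derived state is whichever differs from the outgroup's state, so for Trait 1, Trait 3, Trait 7 the derived state is '0', and for the remaining characters it is '1'.
Trait 1 (derived state '0') is unique to Euryilis (autapomorphy; uninformative for grouping).
Only Aelella, Bryoellus, Cyanana, and Haliana show the derived state '1' for Trait 2, supporting them as a clade.
Trait 3 (state '0') occurs in Aelella and Haliana but conflicts with the nesting implied by the other characters — most parsimoniously interpreted as homoplasy.
Trait 4 (derived state '1') is unique to Dromina (autapomorphy; uninformative for grouping).
Trait 5 (derived state '1') is shared by Aelella and Cyanana — a synapomorphy uniting that clade.
Trait 6 (derived state '1') is shared by Dromina and Euryilis — a synapomorphy uniting that clade.
Trait 7: derived state '0' in Aelella, Bryoellus, and Cyanana only — synapomorphy for {Aelella, Bryoellus, Cyanana}.
Most parsimonious ingroup topology: ((((Aelella,Cyanana),Bryoellus),Haliana),(Euryilis,Dromina)).
Changes per character on this tree: Trait 1: 1; Trait 2: 1; Trait 3: 2; Trait 4: 1; Trait 5: 1; Trait 6: 1; Trait 7: 1.
Total = 8.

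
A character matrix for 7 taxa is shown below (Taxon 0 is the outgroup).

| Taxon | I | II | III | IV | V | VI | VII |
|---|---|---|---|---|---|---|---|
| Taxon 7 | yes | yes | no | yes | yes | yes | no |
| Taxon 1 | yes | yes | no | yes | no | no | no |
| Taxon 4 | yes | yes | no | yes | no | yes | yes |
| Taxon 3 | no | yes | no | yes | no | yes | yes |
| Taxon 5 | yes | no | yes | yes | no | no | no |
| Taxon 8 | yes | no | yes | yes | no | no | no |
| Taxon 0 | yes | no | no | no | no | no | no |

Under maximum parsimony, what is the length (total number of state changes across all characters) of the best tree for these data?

7

Character polarity is set by the outgroup: the derived state is whichever differs from the outgroup's state, so for I the derived state is 'no', and for the remaining characters it is 'yes'.
I: derived state 'no' in Taxon 3 only — an autapomorphy, so it tells us nothing about relationships among taxa.
II: derived state 'yes' in Taxon 1, Taxon 3, Taxon 4, and Taxon 7 only — synapomorphy for {Taxon 1, Taxon 3, Taxon 4, Taxon 7}.
III: derived state 'yes' in Taxon 5 and Taxon 8 only — synapomorphy for {Taxon 5, Taxon 8}.
IV (derived state 'yes') is shared by all ingroup taxa — unites the whole ingroup.
V: derived state 'yes' in Taxon 7 only — an autapomorphy, so it tells us nothing about relationships among taxa.
Only Taxon 3, Taxon 4, and Taxon 7 show the derived state 'yes' for VI, supporting them as a clade.
VII: derived state 'yes' in Taxon 3 and Taxon 4 only — synapomorphy for {Taxon 3, Taxon 4}.
Most parsimonious ingroup topology: ((((Taxon 4,Taxon 3),Taxon 7),Taxon 1),(Taxon 5,Taxon 8)).
Changes per character on this tree: I: 1; II: 1; III: 1; IV: 1; V: 1; VI: 1; VII: 1.
Total = 7.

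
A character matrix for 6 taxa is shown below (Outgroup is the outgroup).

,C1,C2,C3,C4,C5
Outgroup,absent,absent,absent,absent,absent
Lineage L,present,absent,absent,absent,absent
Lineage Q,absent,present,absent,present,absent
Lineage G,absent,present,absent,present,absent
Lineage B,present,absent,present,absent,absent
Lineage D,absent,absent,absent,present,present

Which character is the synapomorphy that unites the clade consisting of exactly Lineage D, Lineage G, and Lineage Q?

C4

The outgroup has state 'absent' for every character, so 'present' is the derived state throughout.
C1 (derived state 'present') is shared by Lineage B and Lineage L — a synapomorphy uniting that clade.
Only Lineage G and Lineage Q show the derived state 'present' for C2, supporting them as a clade.
C3: derived state 'present' in Lineage B only — an autapomorphy, so it tells us nothing about relationships among taxa.
C4: derived state 'present' in Lineage D, Lineage G, and Lineage Q only — synapomorphy for {Lineage D, Lineage G, Lineage Q}.
C5: derived state 'present' in Lineage D only — an autapomorphy, so it tells us nothing about relationships among taxa.
Most parsimonious ingroup topology: ((Lineage L,Lineage B),((Lineage Q,Lineage G),Lineage D)).
The clade {Lineage D, Lineage G, Lineage Q} is supported by C4: its derived state 'present' occurs in exactly those taxa and in no other taxon (including the outgroup).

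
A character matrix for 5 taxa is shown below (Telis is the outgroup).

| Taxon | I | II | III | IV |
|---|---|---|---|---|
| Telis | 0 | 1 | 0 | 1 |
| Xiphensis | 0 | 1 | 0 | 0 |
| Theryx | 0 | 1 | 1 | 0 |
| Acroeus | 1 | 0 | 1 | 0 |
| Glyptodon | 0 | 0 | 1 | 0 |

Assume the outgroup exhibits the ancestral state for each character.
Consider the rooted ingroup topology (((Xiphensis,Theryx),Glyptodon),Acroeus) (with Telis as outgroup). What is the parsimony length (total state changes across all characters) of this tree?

6

Map each character onto (((Xiphensis,Theryx),Glyptodon),Acroeus) (rooted by Telis) and count the minimum state changes it requires (Fitch parsimony):
I: 1; II: 2; III: 2; IV: 1.
Total tree length = 6.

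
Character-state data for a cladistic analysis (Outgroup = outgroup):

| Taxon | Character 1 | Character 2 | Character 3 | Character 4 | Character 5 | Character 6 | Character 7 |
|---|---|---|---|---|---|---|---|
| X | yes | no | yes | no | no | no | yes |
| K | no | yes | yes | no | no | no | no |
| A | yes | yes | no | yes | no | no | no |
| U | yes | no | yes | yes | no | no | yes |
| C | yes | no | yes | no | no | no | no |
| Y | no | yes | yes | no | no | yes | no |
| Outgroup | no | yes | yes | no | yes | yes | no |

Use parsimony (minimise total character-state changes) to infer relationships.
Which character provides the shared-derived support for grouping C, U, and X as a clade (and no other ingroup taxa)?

Character polarity is set by the outgroup: the derived state is whichever differs from the outgroup's state, so for Character 2, Character 3, Character 5, Character 6 the derived state is 'no', and for the remaining characters it is 'yes'.
Character 1 (derived state 'yes') is shared by A, C, U, and X — a synapomorphy uniting that clade.
Character 2: derived state 'no' in C, U, and X only — synapomorphy for {C, U, X}.
Character 3 (derived state 'no') is unique to A (autapomorphy; uninformative for grouping).
Character 4 (state 'yes') occurs in A and U but conflicts with the nesting implied by the other characters — most parsimoniously interpreted as homoplasy.
Character 5 (derived state 'no') is shared by all ingroup taxa — unites the whole ingroup.
Only A, C, K, U, and X show the derived state 'no' for Character 6, supporting them as a clade.
Character 7 (derived state 'yes') is shared by U and X — a synapomorphy uniting that clade.
Most parsimonious ingroup topology: ((((C,(U,X)),A),K),Y).
The clade {C, U, X} is supported by Character 2: its derived state 'no' occurs in exactly those taxa and in no other taxon (including the outgroup).

Character 2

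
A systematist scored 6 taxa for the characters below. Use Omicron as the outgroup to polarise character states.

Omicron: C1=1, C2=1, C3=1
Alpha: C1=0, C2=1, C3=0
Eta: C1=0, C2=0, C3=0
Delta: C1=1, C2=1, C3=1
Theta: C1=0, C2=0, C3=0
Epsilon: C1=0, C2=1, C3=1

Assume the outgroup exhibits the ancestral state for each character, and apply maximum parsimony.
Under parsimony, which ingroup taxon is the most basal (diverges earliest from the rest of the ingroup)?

The outgroup has state '1' for every character, so '0' is the derived state throughout.
Only Alpha, Epsilon, Eta, and Theta show the derived state '0' for C1, supporting them as a clade.
Only Eta and Theta show the derived state '0' for C2, supporting them as a clade.
Only Alpha, Eta, and Theta show the derived state '0' for C3, supporting them as a clade.
Most parsimonious ingroup topology: ((Epsilon,((Eta,Theta),Alpha)),Delta).
Delta is sister to the clade containing all other ingroup taxa, so it is the earliest-diverging (most basal) ingroup lineage.

Delta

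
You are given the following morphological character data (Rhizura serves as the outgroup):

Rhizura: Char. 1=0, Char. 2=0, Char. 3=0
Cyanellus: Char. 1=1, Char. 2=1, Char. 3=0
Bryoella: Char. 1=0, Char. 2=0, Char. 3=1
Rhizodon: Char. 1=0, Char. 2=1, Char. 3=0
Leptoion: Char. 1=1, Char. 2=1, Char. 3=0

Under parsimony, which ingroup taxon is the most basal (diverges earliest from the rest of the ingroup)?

The outgroup has state '0' for every character, so '1' is the derived state throughout.
Char. 1: derived state '1' in Cyanellus and Leptoion only — synapomorphy for {Cyanellus, Leptoion}.
Char. 2 (derived state '1') is shared by Cyanellus, Leptoion, and Rhizodon — a synapomorphy uniting that clade.
Char. 3: derived state '1' in Bryoella only — an autapomorphy, so it tells us nothing about relationships among taxa.
Most parsimonious ingroup topology: (((Cyanellus,Leptoion),Rhizodon),Bryoella).
Bryoella is sister to the clade containing all other ingroup taxa, so it is the earliest-diverging (most basal) ingroup lineage.

Bryoella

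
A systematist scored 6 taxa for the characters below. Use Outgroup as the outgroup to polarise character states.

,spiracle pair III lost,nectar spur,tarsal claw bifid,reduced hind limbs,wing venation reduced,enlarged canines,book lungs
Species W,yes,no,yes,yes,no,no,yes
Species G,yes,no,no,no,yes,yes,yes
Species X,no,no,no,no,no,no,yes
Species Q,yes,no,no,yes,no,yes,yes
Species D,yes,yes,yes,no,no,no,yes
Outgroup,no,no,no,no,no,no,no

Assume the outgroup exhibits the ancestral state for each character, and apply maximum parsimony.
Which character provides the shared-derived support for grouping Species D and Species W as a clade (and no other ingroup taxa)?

The outgroup has state 'no' for every character, so 'yes' is the derived state throughout.
spiracle pair III lost: derived state 'yes' in Species D, Species G, Species Q, and Species W only — synapomorphy for {Species D, Species G, Species Q, Species W}.
nectar spur (derived state 'yes') is unique to Species D (autapomorphy; uninformative for grouping).
Only Species D and Species W show the derived state 'yes' for tarsal claw bifid, supporting them as a clade.
reduced hind limbs groups Species Q and Species W, which is incompatible with the clades supported by the remaining characters; treating it as convergent (homoplasy) costs fewer steps than any alternative tree.
wing venation reduced (derived state 'yes') is unique to Species G (autapomorphy; uninformative for grouping).
Only Species G and Species Q show the derived state 'yes' for enlarged canines, supporting them as a clade.
All ingroup taxa share the derived state 'yes' for book lungs; it defines the ingroup but does not resolve relationships within it.
Most parsimonious ingroup topology: (Species X,((Species W,Species D),(Species G,Species Q))).
The clade {Species D, Species W} is supported by tarsal claw bifid: its derived state 'yes' occurs in exactly those taxa and in no other taxon (including the outgroup).

tarsal claw bifid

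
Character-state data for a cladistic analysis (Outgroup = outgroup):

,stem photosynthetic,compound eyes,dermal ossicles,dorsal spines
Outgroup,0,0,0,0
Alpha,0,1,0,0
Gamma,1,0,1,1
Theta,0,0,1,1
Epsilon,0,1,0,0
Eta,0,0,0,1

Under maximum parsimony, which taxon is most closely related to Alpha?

Epsilon

The outgroup has state '0' for every character, so '1' is the derived state throughout.
stem photosynthetic: derived state '1' in Gamma only — an autapomorphy, so it tells us nothing about relationships among taxa.
compound eyes: derived state '1' in Alpha and Epsilon only — synapomorphy for {Alpha, Epsilon}.
Only Gamma and Theta show the derived state '1' for dermal ossicles, supporting them as a clade.
Only Eta, Gamma, and Theta show the derived state '1' for dorsal spines, supporting them as a clade.
Most parsimonious ingroup topology: ((Alpha,Epsilon),((Gamma,Theta),Eta)).
Alpha and Epsilon form a cherry on this tree, so they are sister taxa.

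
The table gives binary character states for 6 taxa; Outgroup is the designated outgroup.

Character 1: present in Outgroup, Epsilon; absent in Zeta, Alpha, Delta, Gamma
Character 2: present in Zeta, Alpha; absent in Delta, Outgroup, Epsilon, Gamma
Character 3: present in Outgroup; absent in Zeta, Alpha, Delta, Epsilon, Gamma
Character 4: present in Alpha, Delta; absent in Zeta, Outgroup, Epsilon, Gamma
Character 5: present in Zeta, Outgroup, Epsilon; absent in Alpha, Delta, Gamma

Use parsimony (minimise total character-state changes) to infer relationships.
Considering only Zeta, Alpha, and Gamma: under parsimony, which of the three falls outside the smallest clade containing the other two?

Zeta

Character polarity is set by the outgroup: the derived state is whichever differs from the outgroup's state, so for Character 1, Character 3, Character 5 the derived state is 'absent', and for the remaining characters it is 'present'.
Character 1 (derived state 'absent') is shared by Alpha, Delta, Gamma, and Zeta — a synapomorphy uniting that clade.
Character 2 groups Alpha and Zeta, which is incompatible with the clades supported by the remaining characters; treating it as convergent (homoplasy) costs fewer steps than any alternative tree.
Character 3 (derived state 'absent') is shared by all ingroup taxa — unites the whole ingroup.
Character 4: derived state 'present' in Alpha and Delta only — synapomorphy for {Alpha, Delta}.
Character 5 (derived state 'absent') is shared by Alpha, Delta, and Gamma — a synapomorphy uniting that clade.
Most parsimonious ingroup topology: ((((Delta,Alpha),Gamma),Zeta),Epsilon).
Gamma and Alpha share a more recent common ancestor with each other than either does with Zeta, so Zeta is the least closely related of the three.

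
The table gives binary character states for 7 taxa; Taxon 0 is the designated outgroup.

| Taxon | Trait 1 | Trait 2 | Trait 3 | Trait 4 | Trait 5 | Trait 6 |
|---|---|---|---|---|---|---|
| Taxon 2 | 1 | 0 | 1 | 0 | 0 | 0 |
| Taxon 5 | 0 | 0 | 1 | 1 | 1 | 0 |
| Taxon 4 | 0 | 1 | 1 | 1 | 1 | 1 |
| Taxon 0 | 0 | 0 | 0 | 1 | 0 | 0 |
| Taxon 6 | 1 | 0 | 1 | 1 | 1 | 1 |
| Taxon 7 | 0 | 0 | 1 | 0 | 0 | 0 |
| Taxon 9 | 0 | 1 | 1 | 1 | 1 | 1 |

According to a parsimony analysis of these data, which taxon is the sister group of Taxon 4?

Character polarity is set by the outgroup: the derived state is whichever differs from the outgroup's state, so for Trait 4 the derived state is '0', and for the remaining characters it is '1'.
Trait 1 (state '1') occurs in Taxon 2 and Taxon 6 but conflicts with the nesting implied by the other characters — most parsimoniously interpreted as homoplasy.
Trait 2: derived state '1' in Taxon 4 and Taxon 9 only — synapomorphy for {Taxon 4, Taxon 9}.
Trait 3 (derived state '1') is shared by all ingroup taxa — unites the whole ingroup.
Trait 4 (derived state '0') is shared by Taxon 2 and Taxon 7 — a synapomorphy uniting that clade.
Trait 5: derived state '1' in Taxon 4, Taxon 5, Taxon 6, and Taxon 9 only — synapomorphy for {Taxon 4, Taxon 5, Taxon 6, Taxon 9}.
Trait 6: derived state '1' in Taxon 4, Taxon 6, and Taxon 9 only — synapomorphy for {Taxon 4, Taxon 6, Taxon 9}.
Most parsimonious ingroup topology: ((((Taxon 4,Taxon 9),Taxon 6),Taxon 5),(Taxon 2,Taxon 7)).
Taxon 4 and Taxon 9 form a cherry on this tree, so they are sister taxa.

Taxon 9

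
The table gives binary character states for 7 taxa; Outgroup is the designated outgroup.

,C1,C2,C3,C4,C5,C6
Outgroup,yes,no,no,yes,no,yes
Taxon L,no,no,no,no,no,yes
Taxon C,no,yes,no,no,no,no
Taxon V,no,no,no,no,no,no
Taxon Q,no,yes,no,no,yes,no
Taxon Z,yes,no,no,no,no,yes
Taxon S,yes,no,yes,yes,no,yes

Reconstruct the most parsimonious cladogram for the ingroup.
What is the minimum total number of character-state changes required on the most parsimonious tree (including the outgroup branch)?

Character polarity is set by the outgroup: the derived state is whichever differs from the outgroup's state, so for C1, C4, C6 the derived state is 'no', and for the remaining characters it is 'yes'.
C1 (derived state 'no') is shared by Taxon C, Taxon L, Taxon Q, and Taxon V — a synapomorphy uniting that clade.
C2 (derived state 'yes') is shared by Taxon C and Taxon Q — a synapomorphy uniting that clade.
C3 (derived state 'yes') is unique to Taxon S (autapomorphy; uninformative for grouping).
C4: derived state 'no' in Taxon C, Taxon L, Taxon Q, Taxon V, and Taxon Z only — synapomorphy for {Taxon C, Taxon L, Taxon Q, Taxon V, Taxon Z}.
C5 (derived state 'yes') is unique to Taxon Q (autapomorphy; uninformative for grouping).
Only Taxon C, Taxon Q, and Taxon V show the derived state 'no' for C6, supporting them as a clade.
Most parsimonious ingroup topology: (((Taxon L,((Taxon C,Taxon Q),Taxon V)),Taxon Z),Taxon S).
Changes per character on this tree: C1: 1; C2: 1; C3: 1; C4: 1; C5: 1; C6: 1.
Total = 6.

6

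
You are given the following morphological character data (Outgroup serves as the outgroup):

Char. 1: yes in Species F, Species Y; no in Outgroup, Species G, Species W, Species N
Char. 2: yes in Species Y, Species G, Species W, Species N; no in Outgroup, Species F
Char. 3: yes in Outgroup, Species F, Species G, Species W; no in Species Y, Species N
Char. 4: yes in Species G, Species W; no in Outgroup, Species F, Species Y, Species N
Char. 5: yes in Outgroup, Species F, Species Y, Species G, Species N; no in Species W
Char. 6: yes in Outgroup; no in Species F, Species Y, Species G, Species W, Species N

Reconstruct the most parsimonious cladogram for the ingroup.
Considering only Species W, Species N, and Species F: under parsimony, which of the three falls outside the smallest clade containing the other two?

Character polarity is set by the outgroup: the derived state is whichever differs from the outgroup's state, so for Char. 3, Char. 5, Char. 6 the derived state is 'no', and for the remaining characters it is 'yes'.
Char. 1 (state 'yes') occurs in Species F and Species Y but conflicts with the nesting implied by the other characters — most parsimoniously interpreted as homoplasy.
Only Species G, Species N, Species W, and Species Y show the derived state 'yes' for Char. 2, supporting them as a clade.
Char. 3: derived state 'no' in Species N and Species Y only — synapomorphy for {Species N, Species Y}.
Char. 4: derived state 'yes' in Species G and Species W only — synapomorphy for {Species G, Species W}.
Char. 5 (derived state 'no') is unique to Species W (autapomorphy; uninformative for grouping).
All ingroup taxa share the derived state 'no' for Char. 6; it defines the ingroup but does not resolve relationships within it.
Most parsimonious ingroup topology: (Species F,((Species Y,Species N),(Species G,Species W))).
Species N and Species W share a more recent common ancestor with each other than either does with Species F, so Species F is the least closely related of the three.

Species F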